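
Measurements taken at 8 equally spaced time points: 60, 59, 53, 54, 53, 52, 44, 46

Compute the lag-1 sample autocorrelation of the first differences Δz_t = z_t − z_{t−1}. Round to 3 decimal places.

-0.525

First differences Δz: -1, -6, 1, -1, -1, -8, 2
Mean of differences = -2.0000
Numerator Σ(Δz_t−Δz̄)(Δz_{t+1}−Δz̄) = -42.0000
Denominator Σ(Δz_t−Δz̄)² = 80.0000
r_1(Δz) = -42.0000 / 80.0000 = -0.525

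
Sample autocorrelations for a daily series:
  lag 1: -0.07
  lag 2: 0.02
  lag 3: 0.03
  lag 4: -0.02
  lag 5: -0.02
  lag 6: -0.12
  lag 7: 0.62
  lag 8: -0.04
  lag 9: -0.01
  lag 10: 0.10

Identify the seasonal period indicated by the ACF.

The largest autocorrelation is r_7 = 0.62; the remaining lags stay at or below 0.10.
The dominant spike at lag 7 indicates a seasonal period of 7.

7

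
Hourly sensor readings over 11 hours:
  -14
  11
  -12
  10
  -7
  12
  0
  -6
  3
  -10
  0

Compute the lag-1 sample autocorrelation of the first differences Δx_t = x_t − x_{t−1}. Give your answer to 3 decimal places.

-0.789

First differences Δx: 25, -23, 22, -17, 19, -12, -6, 9, -13, 10
Mean of differences = 1.4000
Numerator Σ(Δx_t−Δx̄)(Δx_{t+1}−Δx̄) = -2207.5600
Denominator Σ(Δx_t−Δx̄)² = 2798.4000
r_1(Δx) = -2207.5600 / 2798.4000 = -0.789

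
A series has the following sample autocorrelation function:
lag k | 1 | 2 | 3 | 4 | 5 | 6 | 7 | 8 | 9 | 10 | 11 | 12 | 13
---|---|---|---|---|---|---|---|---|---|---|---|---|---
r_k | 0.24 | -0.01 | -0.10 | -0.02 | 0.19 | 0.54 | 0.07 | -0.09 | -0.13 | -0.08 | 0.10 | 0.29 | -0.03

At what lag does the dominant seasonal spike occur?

The largest autocorrelation is r_6 = 0.54, with a weaker echo at lag 12 (0.29); the remaining lags stay at or below 0.24.
The dominant spike at lag 6 indicates a seasonal period of 6.

6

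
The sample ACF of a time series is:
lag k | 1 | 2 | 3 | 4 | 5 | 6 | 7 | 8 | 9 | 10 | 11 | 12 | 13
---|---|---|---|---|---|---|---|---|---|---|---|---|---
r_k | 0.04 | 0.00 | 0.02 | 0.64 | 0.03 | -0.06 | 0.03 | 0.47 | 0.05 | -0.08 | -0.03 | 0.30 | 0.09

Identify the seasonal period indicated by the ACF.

4

The largest autocorrelation is r_4 = 0.64, with weaker echoes at lags 8 (0.47) and 12 (0.30); the remaining lags stay at or below 0.09.
The dominant spike at lag 4 indicates a seasonal period of 4.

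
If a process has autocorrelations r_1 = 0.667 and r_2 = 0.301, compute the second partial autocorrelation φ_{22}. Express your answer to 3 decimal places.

-0.259

φ_{22} = (r_2 − r_1²) / (1 − r_1²)
r_1² = (0.667)² = 0.444889
Numerator = 0.301 − 0.4449 = -0.1439; denominator = 1 − 0.4449 = 0.5551
φ_{22} = -0.1439 / 0.5551 = -0.259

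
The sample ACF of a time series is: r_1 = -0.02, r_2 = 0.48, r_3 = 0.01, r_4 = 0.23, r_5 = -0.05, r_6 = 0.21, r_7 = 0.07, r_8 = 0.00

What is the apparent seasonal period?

2

The largest autocorrelation is r_2 = 0.48, with weaker echoes at lags 4 (0.23) and 6 (0.21); the remaining lags stay at or below 0.07.
The dominant spike at lag 2 indicates a seasonal period of 2.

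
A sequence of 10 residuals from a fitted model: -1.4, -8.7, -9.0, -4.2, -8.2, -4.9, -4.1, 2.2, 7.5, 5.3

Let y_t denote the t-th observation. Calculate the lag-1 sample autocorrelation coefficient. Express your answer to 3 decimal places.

Mean ȳ = (-1.4 − 8.7 − 9.0 − 4.2 − 8.2 − 4.9 − 4.1 + 2.2 + 7.5 + 5.3)/10 = -2.5500
Numerator Σ_{t=1}^{9}(y_t−ȳ)(y_{t+1}−ȳ) = 188.7475
Denominator Σ(y_t−ȳ)² = 308.5050
r_1 = 188.7475 / 308.5050 = 0.612

0.612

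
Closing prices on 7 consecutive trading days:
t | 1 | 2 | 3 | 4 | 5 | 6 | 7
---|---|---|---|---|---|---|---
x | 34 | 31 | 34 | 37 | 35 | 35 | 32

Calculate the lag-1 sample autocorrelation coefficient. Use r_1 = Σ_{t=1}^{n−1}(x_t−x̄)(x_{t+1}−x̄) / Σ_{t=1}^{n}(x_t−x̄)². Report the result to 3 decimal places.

0.083

Mean x̄ = (34 + 31 + 34 + 37 + 35 + 35 + 32)/7 = 34.0000
Deviations from mean: 0.0000, -3.0000, 0.0000, 3.0000, 1.0000, 1.0000, -2.0000
Σ(x_t−x̄)(x_{t+1}−x̄) = (0.0000) + (0.0000) + (0.0000) + (3.0000) + (1.0000) + (-2.0000) = 2.0000
Denominator Σ(x_t−x̄)² = 24.0000
r_1 = 2.0000 / 24.0000 = 0.083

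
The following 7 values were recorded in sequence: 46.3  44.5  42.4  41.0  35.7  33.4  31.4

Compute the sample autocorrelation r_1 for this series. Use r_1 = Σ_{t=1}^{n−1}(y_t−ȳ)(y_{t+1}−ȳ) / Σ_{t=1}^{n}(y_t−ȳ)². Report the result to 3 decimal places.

0.602

Mean ȳ = (46.3 + 44.5 + 42.4 + 41.0 + 35.7 + 33.4 + 31.4)/7 = 39.2429
Deviations from mean: 7.0571, 5.2571, 3.1571, 1.7571, -3.5429, -5.8429, -7.8429
Numerator Σ_{t=1}^{6}(y_t−ȳ)(y_{t+1}−ȳ) = 119.5453
Denominator Σ(y_t−ȳ)² = 198.6971
r_1 = 119.5453 / 198.6971 = 0.602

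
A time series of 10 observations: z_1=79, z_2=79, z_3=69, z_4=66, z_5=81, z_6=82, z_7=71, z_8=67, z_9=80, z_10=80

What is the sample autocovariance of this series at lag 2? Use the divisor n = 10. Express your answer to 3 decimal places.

Mean z̄ = (79 + 79 + 69 + 66 + 81 + 82 + 71 + 67 + 80 + 80)/10 = 75.4000
Σ_{t=1}^{8}(z_t−z̄)(z_{t+2}−z̄) = -293.7200
γ_2 = -293.7200 / 10 = -29.372

-29.372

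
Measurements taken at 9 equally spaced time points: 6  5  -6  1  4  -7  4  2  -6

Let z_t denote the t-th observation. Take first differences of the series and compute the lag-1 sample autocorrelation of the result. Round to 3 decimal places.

First differences Δz: -1, -11, 7, 3, -11, 11, -2, -8
Mean of differences = -1.5000
Numerator Σ(Δz_t−Δz̄)(Δz_{t+1}−Δz̄) = -211.7500
Denominator Σ(Δz_t−Δz̄)² = 472.0000
r_1(Δz) = -211.7500 / 472.0000 = -0.449

-0.449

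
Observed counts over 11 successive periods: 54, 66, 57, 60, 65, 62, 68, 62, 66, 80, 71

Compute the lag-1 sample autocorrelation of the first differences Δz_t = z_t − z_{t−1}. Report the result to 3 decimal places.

-0.513

First differences Δz: 12, -9, 3, 5, -3, 6, -6, 4, 14, -9
Mean of differences = 1.7000
Numerator Σ(Δz_t−Δz̄)(Δz_{t+1}−Δz̄) = -309.6900
Denominator Σ(Δz_t−Δz̄)² = 604.1000
r_1(Δz) = -309.6900 / 604.1000 = -0.513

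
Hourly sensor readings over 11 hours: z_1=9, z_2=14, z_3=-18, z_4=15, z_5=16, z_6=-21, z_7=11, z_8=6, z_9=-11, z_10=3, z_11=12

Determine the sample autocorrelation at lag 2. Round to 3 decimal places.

-0.411

Mean z̄ = (9 + 14 − 18 + 15 + 16 − 21 + 11 + 6 − 11 + 3 + 12)/11 = 3.2727
Numerator Σ_{t=1}^{9}(z_t−z̄)(z_{t+2}−z̄) = -754.8760
Denominator Σ(z_t−z̄)² = 1836.1818
r_2 = -754.8760 / 1836.1818 = -0.411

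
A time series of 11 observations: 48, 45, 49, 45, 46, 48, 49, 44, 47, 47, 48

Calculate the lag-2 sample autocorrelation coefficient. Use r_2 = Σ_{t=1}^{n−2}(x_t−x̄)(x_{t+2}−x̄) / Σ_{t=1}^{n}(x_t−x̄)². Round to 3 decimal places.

Mean x̄ = (48 + 45 + 49 + 45 + 46 + 48 + 49 + 44 + 47 + 47 + 48)/11 = 46.9091
Numerator Σ_{t=1}^{9}(x_t−x̄)(x_{t+2}−x̄) = -3.1074
Denominator Σ(x_t−x̄)² = 28.9091
r_2 = -3.1074 / 28.9091 = -0.107

-0.107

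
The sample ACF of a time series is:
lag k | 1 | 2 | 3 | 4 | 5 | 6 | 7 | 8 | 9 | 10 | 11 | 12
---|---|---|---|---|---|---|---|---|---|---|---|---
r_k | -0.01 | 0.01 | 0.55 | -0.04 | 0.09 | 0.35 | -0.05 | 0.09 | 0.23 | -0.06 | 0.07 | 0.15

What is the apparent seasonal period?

3

The largest autocorrelation is r_3 = 0.55, with weaker echoes at lags 6 (0.35), 9 (0.23) and 12 (0.15); the remaining lags stay at or below 0.09.
The dominant spike at lag 3 indicates a seasonal period of 3.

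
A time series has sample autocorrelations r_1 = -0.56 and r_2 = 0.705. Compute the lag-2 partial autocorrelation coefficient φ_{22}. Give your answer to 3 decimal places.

φ_{22} = (r_2 − r_1²) / (1 − r_1²)
r_1² = (-0.56)² = 0.3136
Numerator = 0.705 − 0.3136 = 0.3914; denominator = 1 − 0.3136 = 0.6864
φ_{22} = 0.3914 / 0.6864 = 0.570

0.570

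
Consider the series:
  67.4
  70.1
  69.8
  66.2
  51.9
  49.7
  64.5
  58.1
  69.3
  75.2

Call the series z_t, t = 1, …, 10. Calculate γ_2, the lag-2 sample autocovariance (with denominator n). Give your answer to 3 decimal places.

-4.847

Mean z̄ = (67.4 + 70.1 + 69.8 + 66.2 + 51.9 + 49.7 + 64.5 + 58.1 + 69.3 + 75.2)/10 = 64.2200
Σ_{t=1}^{8}(z_t−z̄)(z_{t+2}−z̄) = -48.4708
γ_2 = -48.4708 / 10 = -4.847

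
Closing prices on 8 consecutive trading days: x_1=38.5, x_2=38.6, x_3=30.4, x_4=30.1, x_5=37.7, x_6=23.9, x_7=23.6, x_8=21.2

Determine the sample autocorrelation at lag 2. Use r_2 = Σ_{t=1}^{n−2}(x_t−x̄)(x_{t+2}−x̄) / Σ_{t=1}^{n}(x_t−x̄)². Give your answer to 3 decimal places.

Mean x̄ = (38.5 + 38.6 + 30.4 + 30.1 + 37.7 + 23.9 + 23.6 + 21.2)/8 = 30.5000
Deviations from mean: 8.0000, 8.1000, -0.1000, -0.4000, 7.2000, -6.6000, -6.9000, -9.3000
Σ(x_t−x̄)(x_{t+2}−x̄) = (-0.8000) + (-3.2400) + (-0.7200) + (2.6400) + (-49.6800) + (61.3800) = 9.5800
Denominator Σ(x_t−x̄)² = 359.2800
r_2 = 9.5800 / 359.2800 = 0.027

0.027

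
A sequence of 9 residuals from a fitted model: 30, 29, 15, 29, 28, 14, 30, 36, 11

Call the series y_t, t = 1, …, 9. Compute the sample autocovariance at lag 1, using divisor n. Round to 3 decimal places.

Mean ȳ = (30 + 29 + 15 + 29 + 28 + 14 + 30 + 36 + 11)/9 = 24.6667
Σ_{t=1}^{8}(y_t−ȳ)(y_{t+1}−ȳ) = -233.1111
γ_1 = -233.1111 / 9 = -25.901

-25.901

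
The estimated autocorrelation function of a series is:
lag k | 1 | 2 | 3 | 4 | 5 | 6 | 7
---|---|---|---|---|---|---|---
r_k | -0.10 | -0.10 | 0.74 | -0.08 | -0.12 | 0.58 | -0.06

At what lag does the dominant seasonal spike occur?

The largest autocorrelation is r_3 = 0.74, with a weaker echo at lag 6 (0.58); the remaining lags stay at or below -0.06.
The dominant spike at lag 3 indicates a seasonal period of 3.

3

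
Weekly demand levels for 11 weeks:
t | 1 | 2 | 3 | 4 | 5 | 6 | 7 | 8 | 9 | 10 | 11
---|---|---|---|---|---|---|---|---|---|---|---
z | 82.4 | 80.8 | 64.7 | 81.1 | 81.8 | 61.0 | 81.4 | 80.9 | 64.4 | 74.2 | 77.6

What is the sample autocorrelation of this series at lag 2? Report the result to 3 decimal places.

Mean z̄ = (82.4 + 80.8 + 64.7 + 81.1 + 81.8 + 61.0 + 81.4 + 80.9 + 64.4 + 74.2 + 77.6)/11 = 75.4818
Numerator Σ_{t=1}^{9}(z_t−z̄)(z_{t+2}−z̄) = -331.2707
Denominator Σ(z_t−z̄)² = 666.9164
r_2 = -331.2707 / 666.9164 = -0.497

-0.497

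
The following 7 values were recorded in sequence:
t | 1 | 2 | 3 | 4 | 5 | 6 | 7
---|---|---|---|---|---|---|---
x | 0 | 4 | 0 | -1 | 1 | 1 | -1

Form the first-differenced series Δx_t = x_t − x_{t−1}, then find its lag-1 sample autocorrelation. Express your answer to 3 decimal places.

First differences Δx: 4, -4, -1, 2, 0, -2
Mean of differences = -0.1667
Numerator Σ(Δx_t−Δx̄)(Δx_{t+1}−Δx̄) = -14.5278
Denominator Σ(Δx_t−Δx̄)² = 40.8333
r_1(Δx) = -14.5278 / 40.8333 = -0.356

-0.356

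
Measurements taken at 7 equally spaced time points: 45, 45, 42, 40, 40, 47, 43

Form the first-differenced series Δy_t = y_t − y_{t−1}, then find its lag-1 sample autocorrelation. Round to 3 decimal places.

First differences Δy: 0, -3, -2, 0, 7, -4
Mean of differences = -0.3333
Numerator Σ(Δy_t−Δȳ)(Δy_{t+1}−Δȳ) = -21.4444
Denominator Σ(Δy_t−Δȳ)² = 77.3333
r_1(Δy) = -21.4444 / 77.3333 = -0.277

-0.277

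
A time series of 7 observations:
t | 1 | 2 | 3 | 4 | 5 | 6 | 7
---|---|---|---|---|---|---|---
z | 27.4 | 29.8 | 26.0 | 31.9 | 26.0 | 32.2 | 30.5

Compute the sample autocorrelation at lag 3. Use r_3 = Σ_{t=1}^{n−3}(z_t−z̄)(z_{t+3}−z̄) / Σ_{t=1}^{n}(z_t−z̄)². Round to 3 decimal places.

Mean z̄ = (27.4 + 29.8 + 26.0 + 31.9 + 26.0 + 32.2 + 30.5)/7 = 29.1143
Deviations from mean: -1.7143, 0.6857, -3.1143, 2.7857, -3.1143, 3.0857, 1.3857
Σ(z_t−z̄)(z_{t+3}−z̄) = (-4.7755) + (-2.1355) + (-9.6098) + (3.8602) = -12.6606
Denominator Σ(z_t−z̄)² = 42.0086
r_3 = -12.6606 / 42.0086 = -0.301

-0.301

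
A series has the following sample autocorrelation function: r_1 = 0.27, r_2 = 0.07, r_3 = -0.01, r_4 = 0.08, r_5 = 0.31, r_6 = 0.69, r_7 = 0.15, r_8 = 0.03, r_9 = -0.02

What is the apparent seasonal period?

6

The largest autocorrelation is r_6 = 0.69; the remaining lags stay at or below 0.31. The elevated value at lag 1 (0.27), dropping to 0.07 at lag 2, reflects decaying short-term dependence rather than seasonality.
The dominant spike at lag 6 indicates a seasonal period of 6.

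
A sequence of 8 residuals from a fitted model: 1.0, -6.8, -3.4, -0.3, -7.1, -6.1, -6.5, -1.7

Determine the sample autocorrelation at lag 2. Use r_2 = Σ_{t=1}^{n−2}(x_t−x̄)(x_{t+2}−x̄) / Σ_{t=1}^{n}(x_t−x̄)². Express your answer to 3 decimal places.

Mean x̄ = (1.0 − 6.8 − 3.4 − 0.3 − 7.1 − 6.1 − 6.5 − 1.7)/8 = -3.8625
Deviations from mean: 4.8625, -2.9375, 0.4625, 3.5625, -3.2375, -2.2375, -2.6375, 2.1625
Σ(x_t−x̄)(x_{t+2}−x̄) = (2.2489) + (-10.4648) + (-1.4973) + (-7.9711) + (8.5389) + (-4.8386) = -13.9841
Denominator Σ(x_t−x̄)² = 72.2988
r_2 = -13.9841 / 72.2988 = -0.193

-0.193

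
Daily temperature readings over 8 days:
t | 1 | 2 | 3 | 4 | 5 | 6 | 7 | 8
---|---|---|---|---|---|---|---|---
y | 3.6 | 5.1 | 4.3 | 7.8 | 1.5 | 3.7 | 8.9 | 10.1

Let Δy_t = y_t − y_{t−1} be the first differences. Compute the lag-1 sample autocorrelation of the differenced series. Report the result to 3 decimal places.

First differences Δy: 1.5, -0.8, 3.5, -6.3, 2.2, 5.2, 1.2
Mean of differences = 0.9286
Numerator Σ(Δy_t−Δȳ)(Δy_{t+1}−Δȳ) = -26.6208
Denominator Σ(Δy_t−Δȳ)² = 82.1143
r_1(Δy) = -26.6208 / 82.1143 = -0.324

-0.324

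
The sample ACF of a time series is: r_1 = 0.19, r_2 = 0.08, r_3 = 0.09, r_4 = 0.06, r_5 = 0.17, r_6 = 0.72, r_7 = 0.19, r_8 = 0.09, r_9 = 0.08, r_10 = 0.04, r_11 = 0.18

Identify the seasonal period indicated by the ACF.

6

The largest autocorrelation is r_6 = 0.72; the remaining lags stay at or below 0.19.
The dominant spike at lag 6 indicates a seasonal period of 6.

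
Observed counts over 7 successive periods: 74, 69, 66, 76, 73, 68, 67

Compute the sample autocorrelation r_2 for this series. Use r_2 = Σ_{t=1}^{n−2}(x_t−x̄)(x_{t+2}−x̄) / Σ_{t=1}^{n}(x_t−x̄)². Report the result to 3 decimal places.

Mean x̄ = (74 + 69 + 66 + 76 + 73 + 68 + 67)/7 = 70.4286
Deviations from mean: 3.5714, -1.4286, -4.4286, 5.5714, 2.5714, -2.4286, -3.4286
Σ(x_t−x̄)(x_{t+2}−x̄) = (-15.8163) + (-7.9592) + (-11.3878) + (-13.5306) + (-8.8163) = -57.5102
Denominator Σ(x_t−x̄)² = 89.7143
r_2 = -57.5102 / 89.7143 = -0.641

-0.641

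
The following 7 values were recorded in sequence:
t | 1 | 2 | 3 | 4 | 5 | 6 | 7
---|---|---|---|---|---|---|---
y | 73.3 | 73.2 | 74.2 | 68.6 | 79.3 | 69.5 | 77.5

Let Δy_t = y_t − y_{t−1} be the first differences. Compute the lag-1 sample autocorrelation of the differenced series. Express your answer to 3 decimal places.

-0.812

First differences Δy: -0.1, 1.0, -5.6, 10.7, -9.8, 8.0
Mean of differences = 0.7000
Numerator Σ(Δy_t−Δȳ)(Δy_{t+1}−Δȳ) = -246.7800
Denominator Σ(Δy_t−Δȳ)² = 303.9600
r_1(Δy) = -246.7800 / 303.9600 = -0.812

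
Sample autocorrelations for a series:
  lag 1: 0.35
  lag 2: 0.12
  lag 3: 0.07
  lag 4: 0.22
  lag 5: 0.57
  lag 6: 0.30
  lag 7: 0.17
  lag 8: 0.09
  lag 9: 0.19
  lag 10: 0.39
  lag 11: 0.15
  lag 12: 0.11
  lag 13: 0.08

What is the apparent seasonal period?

The largest autocorrelation is r_5 = 0.57, with a weaker echo at lag 10 (0.39); the remaining lags stay at or below 0.35. The elevated value at lag 1 (0.35), dropping to 0.12 at lag 2, reflects decaying short-term dependence rather than seasonality.
The dominant spike at lag 5 indicates a seasonal period of 5.

5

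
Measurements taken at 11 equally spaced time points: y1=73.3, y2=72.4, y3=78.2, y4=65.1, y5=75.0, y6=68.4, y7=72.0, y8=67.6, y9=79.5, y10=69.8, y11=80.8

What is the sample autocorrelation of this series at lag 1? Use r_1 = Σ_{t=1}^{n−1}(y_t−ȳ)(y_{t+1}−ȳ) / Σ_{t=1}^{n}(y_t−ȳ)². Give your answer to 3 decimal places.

Mean ȳ = (73.3 + 72.4 + 78.2 + 65.1 + 75.0 + 68.4 + 72.0 + 67.6 + 79.5 + 69.8 + 80.8)/11 = 72.9182
Numerator Σ_{t=1}^{10}(y_t−ȳ)(y_{t+1}−ȳ) = -140.9831
Denominator Σ(y_t−ȳ)² = 258.4764
r_1 = -140.9831 / 258.4764 = -0.545

-0.545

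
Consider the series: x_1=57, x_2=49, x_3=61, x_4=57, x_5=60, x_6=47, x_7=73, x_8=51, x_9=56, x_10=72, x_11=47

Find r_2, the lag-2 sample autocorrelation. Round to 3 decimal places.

0.028

Mean x̄ = (57 + 49 + 61 + 57 + 60 + 47 + 73 + 51 + 56 + 72 + 47)/11 = 57.2727
Numerator Σ_{t=1}^{9}(x_t−x̄)(x_{t+2}−x̄) = 22.2149
Denominator Σ(x_t−x̄)² = 806.1818
r_2 = 22.2149 / 806.1818 = 0.028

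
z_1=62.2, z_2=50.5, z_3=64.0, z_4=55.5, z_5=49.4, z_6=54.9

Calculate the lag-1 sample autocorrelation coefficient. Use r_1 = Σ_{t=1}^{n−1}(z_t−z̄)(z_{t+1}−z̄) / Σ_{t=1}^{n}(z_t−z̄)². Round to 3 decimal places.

Mean z̄ = (62.2 + 50.5 + 64.0 + 55.5 + 49.4 + 54.9)/6 = 56.0833
Deviations from mean: 6.1167, -5.5833, 7.9167, -0.5833, -6.6833, -1.1833
Σ(z_t−z̄)(z_{t+1}−z̄) = (-34.1514) + (-44.2014) + (-4.6181) + (3.8986) + (7.9086) = -71.1636
Denominator Σ(z_t−z̄)² = 177.6683
r_1 = -71.1636 / 177.6683 = -0.401

-0.401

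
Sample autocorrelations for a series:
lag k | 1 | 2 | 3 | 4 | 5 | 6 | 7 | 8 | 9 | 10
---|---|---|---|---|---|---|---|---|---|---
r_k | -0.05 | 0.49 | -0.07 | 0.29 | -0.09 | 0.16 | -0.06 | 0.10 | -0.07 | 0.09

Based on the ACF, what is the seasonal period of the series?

The largest autocorrelation is r_2 = 0.49, with weaker echoes at lags 4 (0.29) and 6 (0.16); the remaining lags stay at or below 0.10.
The dominant spike at lag 2 indicates a seasonal period of 2.

2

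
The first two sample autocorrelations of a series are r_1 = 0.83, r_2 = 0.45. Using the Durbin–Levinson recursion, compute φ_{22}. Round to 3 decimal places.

-0.768

φ_{22} = (r_2 − r_1²) / (1 − r_1²)
r_1² = (0.83)² = 0.6889
Numerator = 0.45 − 0.6889 = -0.2389; denominator = 1 − 0.6889 = 0.3111
φ_{22} = -0.2389 / 0.3111 = -0.768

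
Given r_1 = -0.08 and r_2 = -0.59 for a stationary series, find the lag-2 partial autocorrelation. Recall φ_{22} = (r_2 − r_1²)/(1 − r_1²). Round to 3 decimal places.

φ_{22} = (r_2 − r_1²) / (1 − r_1²)
r_1² = (-0.08)² = 0.0064
Numerator = -0.59 − 0.0064 = -0.5964; denominator = 1 − 0.0064 = 0.9936
φ_{22} = -0.5964 / 0.9936 = -0.600

-0.600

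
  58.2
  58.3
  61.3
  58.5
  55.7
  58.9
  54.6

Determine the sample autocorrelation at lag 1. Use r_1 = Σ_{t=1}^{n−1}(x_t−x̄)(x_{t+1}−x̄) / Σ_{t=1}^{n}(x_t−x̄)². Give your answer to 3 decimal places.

-0.117

Mean x̄ = (58.2 + 58.3 + 61.3 + 58.5 + 55.7 + 58.9 + 54.6)/7 = 57.9286
Deviations from mean: 0.2714, 0.3714, 3.3714, 0.5714, -2.2286, 0.9714, -3.3286
Σ(x_t−x̄)(x_{t+1}−x̄) = (0.1008) + (1.2522) + (1.9265) + (-1.2735) + (-2.1649) + (-3.2335) = -3.3922
Denominator Σ(x_t−x̄)² = 28.8943
r_1 = -3.3922 / 28.8943 = -0.117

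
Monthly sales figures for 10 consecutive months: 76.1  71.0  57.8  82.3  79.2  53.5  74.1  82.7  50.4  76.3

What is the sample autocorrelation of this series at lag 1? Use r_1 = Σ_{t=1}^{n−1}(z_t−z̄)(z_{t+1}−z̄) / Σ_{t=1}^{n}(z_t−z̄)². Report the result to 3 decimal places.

-0.447

Mean z̄ = (76.1 + 71.0 + 57.8 + 82.3 + 79.2 + 53.5 + 74.1 + 82.7 + 50.4 + 76.3)/10 = 70.3400
Numerator Σ_{t=1}^{9}(z_t−z̄)(z_{t+1}−z̄) = -579.8356
Denominator Σ(z_t−z̄)² = 1296.0240
r_1 = -579.8356 / 1296.0240 = -0.447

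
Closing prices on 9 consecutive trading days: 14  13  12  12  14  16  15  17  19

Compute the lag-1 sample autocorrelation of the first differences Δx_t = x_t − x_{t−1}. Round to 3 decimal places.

First differences Δx: -1, -1, 0, 2, 2, -1, 2, 2
Mean of differences = 0.6250
Numerator Σ(Δx_t−Δx̄)(Δx_{t+1}−Δx̄) = 2.1094
Denominator Σ(Δx_t−Δx̄)² = 15.8750
r_1(Δx) = 2.1094 / 15.8750 = 0.133

0.133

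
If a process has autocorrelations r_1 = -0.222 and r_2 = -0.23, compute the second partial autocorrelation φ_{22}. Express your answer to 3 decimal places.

-0.294

φ_{22} = (r_2 − r_1²) / (1 − r_1²)
r_1² = (-0.222)² = 0.049284
Numerator = -0.23 − 0.0493 = -0.2793; denominator = 1 − 0.0493 = 0.9507
φ_{22} = -0.2793 / 0.9507 = -0.294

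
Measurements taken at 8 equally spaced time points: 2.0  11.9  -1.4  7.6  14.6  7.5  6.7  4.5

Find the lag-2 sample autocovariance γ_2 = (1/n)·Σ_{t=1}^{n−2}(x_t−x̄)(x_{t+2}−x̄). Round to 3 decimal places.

Mean x̄ = (2.0 + 11.9 − 1.4 + 7.6 + 14.6 + 7.5 + 6.7 + 4.5)/8 = 6.6750
Deviations: -4.6750, 5.2250, -8.0750, 0.9250, 7.9250, 0.8250, 0.0250, -2.1750
Σ_{t=1}^{6}(x_t−x̄)(x_{t+2}−x̄) = -22.2438
γ_2 = -22.2438 / 8 = -2.780

-2.780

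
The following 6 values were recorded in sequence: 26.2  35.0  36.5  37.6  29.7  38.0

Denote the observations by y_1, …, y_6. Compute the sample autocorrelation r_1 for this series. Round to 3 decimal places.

-0.247

Mean ȳ = (26.2 + 35.0 + 36.5 + 37.6 + 29.7 + 38.0)/6 = 33.8333
Deviations from mean: -7.6333, 1.1667, 2.6667, 3.7667, -4.1333, 4.1667
Σ(y_t−ȳ)(y_{t+1}−ȳ) = (-8.9056) + (3.1111) + (10.0444) + (-15.5689) + (-17.2222) = -28.5411
Denominator Σ(y_t−ȳ)² = 115.3733
r_1 = -28.5411 / 115.3733 = -0.247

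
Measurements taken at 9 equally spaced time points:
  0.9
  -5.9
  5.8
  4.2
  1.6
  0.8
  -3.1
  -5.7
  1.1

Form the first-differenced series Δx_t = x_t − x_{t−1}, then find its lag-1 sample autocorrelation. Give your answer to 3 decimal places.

First differences Δx: -6.8, 11.7, -1.6, -2.6, -0.8, -3.9, -2.6, 6.8
Mean of differences = 0.0250
Numerator Σ(Δx_t−Δx̄)(Δx_{t+1}−Δx̄) = -96.4656
Denominator Σ(Δx_t−Δx̄)² = 261.2950
r_1(Δx) = -96.4656 / 261.2950 = -0.369

-0.369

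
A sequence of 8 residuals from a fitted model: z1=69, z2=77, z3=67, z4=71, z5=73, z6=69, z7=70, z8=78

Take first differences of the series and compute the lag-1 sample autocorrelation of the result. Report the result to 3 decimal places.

First differences Δz: 8, -10, 4, 2, -4, 1, 8
Mean of differences = 1.2857
Numerator Σ(Δz_t−Δz̄)(Δz_{t+1}−Δz̄) = -108.6531
Denominator Σ(Δz_t−Δz̄)² = 253.4286
r_1(Δz) = -108.6531 / 253.4286 = -0.429

-0.429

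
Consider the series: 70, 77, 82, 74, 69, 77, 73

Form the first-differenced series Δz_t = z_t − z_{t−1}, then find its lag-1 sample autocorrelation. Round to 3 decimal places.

-0.154

First differences Δz: 7, 5, -8, -5, 8, -4
Mean of differences = 0.5000
Numerator Σ(Δz_t−Δz̄)(Δz_{t+1}−Δz̄) = -37.2500
Denominator Σ(Δz_t−Δz̄)² = 241.5000
r_1(Δz) = -37.2500 / 241.5000 = -0.154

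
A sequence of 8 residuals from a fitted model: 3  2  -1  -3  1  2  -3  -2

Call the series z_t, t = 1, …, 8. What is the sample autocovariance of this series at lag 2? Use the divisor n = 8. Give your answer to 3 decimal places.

Mean z̄ = (3 + 2 − 1 − 3 + 1 + 2 − 3 − 2)/8 = -0.1250
Deviations: 3.1250, 2.1250, -0.8750, -2.8750, 1.1250, 2.1250, -2.8750, -1.8750
Σ_{t=1}^{6}(z_t−z̄)(z_{t+2}−z̄) = -23.1563
γ_2 = -23.1563 / 8 = -2.895

-2.895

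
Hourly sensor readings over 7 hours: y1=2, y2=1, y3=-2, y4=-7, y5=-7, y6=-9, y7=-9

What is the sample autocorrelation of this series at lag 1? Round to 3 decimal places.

0.616

Mean ȳ = (2 + 1 − 2 − 7 − 7 − 9 − 9)/7 = -4.4286
Deviations from mean: 6.4286, 5.4286, 2.4286, -2.5714, -2.5714, -4.5714, -4.5714
Σ(y_t−ȳ)(y_{t+1}−ȳ) = (34.8980) + (13.1837) + (-6.2449) + (6.6122) + (11.7551) + (20.8980) = 81.1020
Denominator Σ(y_t−ȳ)² = 131.7143
r_1 = 81.1020 / 131.7143 = 0.616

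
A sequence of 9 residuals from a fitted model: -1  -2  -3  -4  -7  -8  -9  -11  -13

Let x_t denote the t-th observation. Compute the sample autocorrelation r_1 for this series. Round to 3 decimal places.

Mean x̄ = (-1 − 2 − 3 − 4 − 7 − 8 − 9 − 11 − 13)/9 = -6.4444
Numerator Σ_{t=1}^{8}(x_t−x̄)(x_{t+1}−x̄) = 92.9136
Denominator Σ(x_t−x̄)² = 140.2222
r_1 = 92.9136 / 140.2222 = 0.663

0.663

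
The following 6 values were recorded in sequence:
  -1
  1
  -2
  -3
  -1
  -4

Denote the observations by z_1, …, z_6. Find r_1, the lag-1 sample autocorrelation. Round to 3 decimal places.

Mean z̄ = (-1 + 1 − 2 − 3 − 1 − 4)/6 = -1.6667
Deviations from mean: 0.6667, 2.6667, -0.3333, -1.3333, 0.6667, -2.3333
Σ(z_t−z̄)(z_{t+1}−z̄) = (1.7778) + (-0.8889) + (0.4444) + (-0.8889) + (-1.5556) = -1.1111
Denominator Σ(z_t−z̄)² = 15.3333
r_1 = -1.1111 / 15.3333 = -0.072

-0.072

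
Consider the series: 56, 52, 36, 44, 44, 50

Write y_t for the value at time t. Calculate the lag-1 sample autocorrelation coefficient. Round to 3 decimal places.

Mean ȳ = (56 + 52 + 36 + 44 + 44 + 50)/6 = 47.0000
Deviations from mean: 9.0000, 5.0000, -11.0000, -3.0000, -3.0000, 3.0000
Σ(y_t−ȳ)(y_{t+1}−ȳ) = (45.0000) + (-55.0000) + (33.0000) + (9.0000) + (-9.0000) = 23.0000
Denominator Σ(y_t−ȳ)² = 254.0000
r_1 = 23.0000 / 254.0000 = 0.091

0.091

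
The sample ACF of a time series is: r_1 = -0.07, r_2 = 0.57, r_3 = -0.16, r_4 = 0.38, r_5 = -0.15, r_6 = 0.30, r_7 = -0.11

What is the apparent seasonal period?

The largest autocorrelation is r_2 = 0.57, with weaker echoes at lags 4 (0.38) and 6 (0.30); the remaining lags stay at or below -0.07.
The dominant spike at lag 2 indicates a seasonal period of 2.

2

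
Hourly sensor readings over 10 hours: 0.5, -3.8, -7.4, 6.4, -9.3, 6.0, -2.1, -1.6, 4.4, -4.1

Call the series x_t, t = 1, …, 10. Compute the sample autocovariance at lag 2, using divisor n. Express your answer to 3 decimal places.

Mean x̄ = (0.5 − 3.8 − 7.4 + 6.4 − 9.3 + 6.0 − 2.1 − 1.6 + 4.4 − 4.1)/10 = -1.1000
Σ_{t=1}^{8}(x_t−x̄)(x_{t+2}−x̄) = 75.2300
γ_2 = 75.2300 / 10 = 7.523

7.523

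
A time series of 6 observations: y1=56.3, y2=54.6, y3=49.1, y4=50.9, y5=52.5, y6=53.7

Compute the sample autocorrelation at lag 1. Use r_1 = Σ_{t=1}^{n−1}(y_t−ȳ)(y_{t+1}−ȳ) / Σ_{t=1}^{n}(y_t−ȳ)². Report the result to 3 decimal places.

0.213

Mean ȳ = (56.3 + 54.6 + 49.1 + 50.9 + 52.5 + 53.7)/6 = 52.8500
Deviations from mean: 3.4500, 1.7500, -3.7500, -1.9500, -0.3500, 0.8500
Numerator Σ_{t=1}^{5}(y_t−ȳ)(y_{t+1}−ȳ) = 7.1725
Denominator Σ(y_t−ȳ)² = 33.6750
r_1 = 7.1725 / 33.6750 = 0.213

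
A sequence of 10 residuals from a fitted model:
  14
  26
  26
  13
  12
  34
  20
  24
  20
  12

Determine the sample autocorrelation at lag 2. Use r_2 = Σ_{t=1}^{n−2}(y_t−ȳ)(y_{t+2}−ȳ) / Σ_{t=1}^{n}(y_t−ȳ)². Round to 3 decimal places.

Mean ȳ = (14 + 26 + 26 + 13 + 12 + 34 + 20 + 24 + 20 + 12)/10 = 20.1000
Numerator Σ_{t=1}^{8}(y_t−ȳ)(y_{t+2}−ȳ) = -200.9200
Denominator Σ(y_t−ȳ)² = 496.9000
r_2 = -200.9200 / 496.9000 = -0.404

-0.404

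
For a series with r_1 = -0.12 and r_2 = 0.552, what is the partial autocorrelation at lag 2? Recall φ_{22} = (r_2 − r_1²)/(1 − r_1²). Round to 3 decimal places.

0.545

φ_{22} = (r_2 − r_1²) / (1 − r_1²)
r_1² = (-0.12)² = 0.0144
Numerator = 0.552 − 0.0144 = 0.5376; denominator = 1 − 0.0144 = 0.9856
φ_{22} = 0.5376 / 0.9856 = 0.545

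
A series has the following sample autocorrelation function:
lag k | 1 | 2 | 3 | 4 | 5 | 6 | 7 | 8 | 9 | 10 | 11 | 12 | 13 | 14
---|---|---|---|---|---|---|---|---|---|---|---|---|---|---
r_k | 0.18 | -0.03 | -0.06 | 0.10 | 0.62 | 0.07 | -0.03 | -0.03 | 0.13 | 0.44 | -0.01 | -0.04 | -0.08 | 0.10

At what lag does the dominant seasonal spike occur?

The largest autocorrelation is r_5 = 0.62, with a weaker echo at lag 10 (0.44); the remaining lags stay at or below 0.18.
The dominant spike at lag 5 indicates a seasonal period of 5.

5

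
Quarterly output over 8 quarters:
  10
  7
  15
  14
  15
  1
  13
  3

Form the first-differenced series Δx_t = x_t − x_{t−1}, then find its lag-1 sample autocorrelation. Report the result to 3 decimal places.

-0.650

First differences Δx: -3, 8, -1, 1, -14, 12, -10
Mean of differences = -1.0000
Numerator Σ(Δx_t−Δx̄)(Δx_{t+1}−Δx̄) = -330.0000
Denominator Σ(Δx_t−Δx̄)² = 508.0000
r_1(Δx) = -330.0000 / 508.0000 = -0.650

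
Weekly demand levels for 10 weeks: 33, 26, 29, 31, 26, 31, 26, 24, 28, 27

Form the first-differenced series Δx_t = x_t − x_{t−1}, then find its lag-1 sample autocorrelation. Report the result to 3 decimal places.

-0.494

First differences Δx: -7, 3, 2, -5, 5, -5, -2, 4, -1
Mean of differences = -0.6667
Numerator Σ(Δx_t−Δx̄)(Δx_{t+1}−Δx̄) = -76.1111
Denominator Σ(Δx_t−Δx̄)² = 154.0000
r_1(Δx) = -76.1111 / 154.0000 = -0.494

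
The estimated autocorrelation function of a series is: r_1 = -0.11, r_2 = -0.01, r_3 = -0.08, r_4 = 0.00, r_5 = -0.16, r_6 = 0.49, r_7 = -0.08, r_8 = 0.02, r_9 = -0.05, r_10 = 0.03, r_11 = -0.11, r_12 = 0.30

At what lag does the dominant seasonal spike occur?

The largest autocorrelation is r_6 = 0.49, with a weaker echo at lag 12 (0.30); the remaining lags stay at or below 0.03.
The dominant spike at lag 6 indicates a seasonal period of 6.

6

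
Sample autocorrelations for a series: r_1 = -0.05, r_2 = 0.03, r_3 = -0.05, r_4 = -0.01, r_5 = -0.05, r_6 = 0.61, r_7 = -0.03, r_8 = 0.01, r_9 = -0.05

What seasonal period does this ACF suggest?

The largest autocorrelation is r_6 = 0.61; the remaining lags stay at or below 0.03.
The dominant spike at lag 6 indicates a seasonal period of 6.

6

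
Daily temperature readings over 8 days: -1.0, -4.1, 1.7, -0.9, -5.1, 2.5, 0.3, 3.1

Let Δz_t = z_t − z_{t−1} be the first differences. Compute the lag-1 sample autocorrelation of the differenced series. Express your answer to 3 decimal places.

First differences Δz: -3.1, 5.8, -2.6, -4.2, 7.6, -2.2, 2.8
Mean of differences = 0.5857
Numerator Σ(Δz_t−Δz̄)(Δz_{t+1}−Δz̄) = -79.8602
Denominator Σ(Δz_t−Δz̄)² = 135.6886
r_1(Δz) = -79.8602 / 135.6886 = -0.589

-0.589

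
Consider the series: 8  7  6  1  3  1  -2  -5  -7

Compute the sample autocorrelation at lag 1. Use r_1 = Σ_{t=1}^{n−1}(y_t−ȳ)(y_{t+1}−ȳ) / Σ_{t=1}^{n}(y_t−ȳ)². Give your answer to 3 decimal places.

0.615

Mean ȳ = (8 + 7 + 6 + 1 + 3 + 1 − 2 − 5 − 7)/9 = 1.3333
Numerator Σ_{t=1}^{8}(y_t−ȳ)(y_{t+1}−ȳ) = 136.5556
Denominator Σ(y_t−ȳ)² = 222.0000
r_1 = 136.5556 / 222.0000 = 0.615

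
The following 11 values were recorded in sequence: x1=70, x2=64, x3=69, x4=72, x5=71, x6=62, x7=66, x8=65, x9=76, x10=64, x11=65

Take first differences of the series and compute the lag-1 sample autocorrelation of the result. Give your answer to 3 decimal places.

First differences Δx: -6, 5, 3, -1, -9, 4, -1, 11, -12, 1
Mean of differences = -0.5000
Numerator Σ(Δx_t−Δx̄)(Δx_{t+1}−Δx̄) = -204.2500
Denominator Σ(Δx_t−Δx̄)² = 432.5000
r_1(Δx) = -204.2500 / 432.5000 = -0.472

-0.472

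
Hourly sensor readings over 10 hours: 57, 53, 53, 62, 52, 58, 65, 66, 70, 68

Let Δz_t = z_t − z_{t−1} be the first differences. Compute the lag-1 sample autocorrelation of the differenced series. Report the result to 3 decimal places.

First differences Δz: -4, 0, 9, -10, 6, 7, 1, 4, -2
Mean of differences = 1.2222
Numerator Σ(Δz_t−Δz̄)(Δz_{t+1}−Δz̄) = -127.2716
Denominator Σ(Δz_t−Δz̄)² = 289.5556
r_1(Δz) = -127.2716 / 289.5556 = -0.440

-0.440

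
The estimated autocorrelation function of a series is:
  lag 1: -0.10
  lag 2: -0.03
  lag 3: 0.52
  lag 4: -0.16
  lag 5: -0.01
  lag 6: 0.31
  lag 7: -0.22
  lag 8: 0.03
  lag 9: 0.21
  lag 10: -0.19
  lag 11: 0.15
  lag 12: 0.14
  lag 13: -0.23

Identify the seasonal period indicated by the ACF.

3

The largest autocorrelation is r_3 = 0.52, with weaker echoes at lags 6 (0.31) and 9 (0.21); the remaining lags stay at or below 0.15.
The dominant spike at lag 3 indicates a seasonal period of 3.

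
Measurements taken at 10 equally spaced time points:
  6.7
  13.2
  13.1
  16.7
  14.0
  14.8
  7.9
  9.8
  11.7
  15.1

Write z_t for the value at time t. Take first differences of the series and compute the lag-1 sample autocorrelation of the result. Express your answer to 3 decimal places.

-0.172

First differences Δz: 6.5, -0.1, 3.6, -2.7, 0.8, -6.9, 1.9, 1.9, 3.4
Mean of differences = 0.9333
Numerator Σ(Δz_t−Δz̄)(Δz_{t+1}−Δz̄) = -20.9211
Denominator Σ(Δz_t−Δz̄)² = 121.7000
r_1(Δz) = -20.9211 / 121.7000 = -0.172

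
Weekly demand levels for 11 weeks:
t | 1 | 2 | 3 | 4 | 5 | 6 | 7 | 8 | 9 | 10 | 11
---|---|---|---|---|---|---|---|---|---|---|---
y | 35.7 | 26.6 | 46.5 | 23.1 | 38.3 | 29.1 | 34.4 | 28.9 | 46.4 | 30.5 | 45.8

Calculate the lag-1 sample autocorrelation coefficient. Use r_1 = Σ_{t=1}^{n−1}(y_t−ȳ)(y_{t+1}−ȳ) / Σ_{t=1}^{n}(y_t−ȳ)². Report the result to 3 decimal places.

Mean ȳ = (35.7 + 26.6 + 46.5 + 23.1 + 38.3 + 29.1 + 34.4 + 28.9 + 46.4 + 30.5 + 45.8)/11 = 35.0273
Numerator Σ_{t=1}^{10}(y_t−ȳ)(y_{t+1}−ȳ) = -460.0053
Denominator Σ(y_t−ȳ)² = 695.0218
r_1 = -460.0053 / 695.0218 = -0.662

-0.662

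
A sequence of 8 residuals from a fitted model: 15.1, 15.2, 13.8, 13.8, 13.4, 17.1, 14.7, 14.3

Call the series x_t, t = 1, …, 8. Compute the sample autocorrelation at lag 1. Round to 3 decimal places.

-0.145

Mean x̄ = (15.1 + 15.2 + 13.8 + 13.8 + 13.4 + 17.1 + 14.7 + 14.3)/8 = 14.6750
Σ(x_t−x̄)(x_{t+1}−x̄) = (0.2231) + (-0.4594) + (0.7656) + (1.1156) + (-3.0919) + (0.0606) + (-0.0094) = -1.3956
Denominator Σ(x_t−x̄)² = 9.6350
r_1 = -1.3956 / 9.6350 = -0.145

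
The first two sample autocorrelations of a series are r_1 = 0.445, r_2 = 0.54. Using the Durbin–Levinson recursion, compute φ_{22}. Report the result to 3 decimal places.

0.426

φ_{22} = (r_2 − r_1²) / (1 − r_1²)
r_1² = (0.445)² = 0.198025
Numerator = 0.54 − 0.1980 = 0.3420; denominator = 1 − 0.1980 = 0.8020
φ_{22} = 0.3420 / 0.8020 = 0.426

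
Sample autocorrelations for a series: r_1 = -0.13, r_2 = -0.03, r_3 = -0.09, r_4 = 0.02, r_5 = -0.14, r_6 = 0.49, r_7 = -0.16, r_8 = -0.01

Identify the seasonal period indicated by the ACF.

6

The largest autocorrelation is r_6 = 0.49; the remaining lags stay at or below 0.02.
The dominant spike at lag 6 indicates a seasonal period of 6.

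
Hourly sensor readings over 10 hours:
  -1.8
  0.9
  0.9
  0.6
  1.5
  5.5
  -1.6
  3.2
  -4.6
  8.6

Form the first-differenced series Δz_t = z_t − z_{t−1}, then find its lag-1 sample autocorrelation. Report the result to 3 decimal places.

First differences Δz: 2.7, 0.0, -0.3, 0.9, 4.0, -7.1, 4.8, -7.8, 13.2
Mean of differences = 1.1556
Numerator Σ(Δz_t−Δz̄)(Δz_{t+1}−Δz̄) = -194.5298
Denominator Σ(Δz_t−Δz̄)² = 320.7022
r_1(Δz) = -194.5298 / 320.7022 = -0.607

-0.607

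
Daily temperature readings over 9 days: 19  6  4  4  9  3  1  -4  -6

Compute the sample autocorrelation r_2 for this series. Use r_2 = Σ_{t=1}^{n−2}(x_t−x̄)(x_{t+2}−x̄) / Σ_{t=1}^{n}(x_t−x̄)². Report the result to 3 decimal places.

Mean x̄ = (19 + 6 + 4 + 4 + 9 + 3 + 1 − 4 − 6)/9 = 4.0000
Σ(x_t−x̄)(x_{t+2}−x̄) = (0.0000) + (0.0000) + (0.0000) + (0.0000) + (-15.0000) + (8.0000) + (30.0000) = 23.0000
Denominator Σ(x_t−x̄)² = 428.0000
r_2 = 23.0000 / 428.0000 = 0.054

0.054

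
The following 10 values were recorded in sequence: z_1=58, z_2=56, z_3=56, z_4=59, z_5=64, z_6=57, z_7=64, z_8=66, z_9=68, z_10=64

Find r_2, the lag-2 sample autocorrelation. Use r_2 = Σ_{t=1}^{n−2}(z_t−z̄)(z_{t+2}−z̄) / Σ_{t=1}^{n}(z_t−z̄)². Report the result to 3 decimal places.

0.239

Mean z̄ = (58 + 56 + 56 + 59 + 64 + 57 + 64 + 66 + 68 + 64)/10 = 61.2000
Numerator Σ_{t=1}^{8}(z_t−z̄)(z_{t+2}−z̄) = 42.9200
Denominator Σ(z_t−z̄)² = 179.6000
r_2 = 42.9200 / 179.6000 = 0.239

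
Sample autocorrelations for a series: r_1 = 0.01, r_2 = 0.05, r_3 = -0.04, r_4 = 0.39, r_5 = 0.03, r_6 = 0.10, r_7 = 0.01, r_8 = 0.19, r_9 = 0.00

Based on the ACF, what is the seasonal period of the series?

4

The largest autocorrelation is r_4 = 0.39, with a weaker echo at lag 8 (0.19); the remaining lags stay at or below 0.10.
The dominant spike at lag 4 indicates a seasonal period of 4.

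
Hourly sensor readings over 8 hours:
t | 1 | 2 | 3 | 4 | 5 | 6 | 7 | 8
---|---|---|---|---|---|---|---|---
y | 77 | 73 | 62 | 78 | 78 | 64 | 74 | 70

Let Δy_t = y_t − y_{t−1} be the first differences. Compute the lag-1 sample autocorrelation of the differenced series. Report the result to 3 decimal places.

-0.447

First differences Δy: -4, -11, 16, 0, -14, 10, -4
Mean of differences = -1.0000
Numerator Σ(Δy_t−Δȳ)(Δy_{t+1}−Δȳ) = -312.0000
Denominator Σ(Δy_t−Δȳ)² = 698.0000
r_1(Δy) = -312.0000 / 698.0000 = -0.447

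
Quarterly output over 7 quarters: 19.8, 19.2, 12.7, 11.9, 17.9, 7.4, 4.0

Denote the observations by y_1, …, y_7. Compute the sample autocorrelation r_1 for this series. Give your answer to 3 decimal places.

Mean ȳ = (19.8 + 19.2 + 12.7 + 11.9 + 17.9 + 7.4 + 4.0)/7 = 13.2714
Deviations from mean: 6.5286, 5.9286, -0.5714, -1.3714, 4.6286, -5.8714, -9.2714
Numerator Σ_{t=1}^{6}(y_t−ȳ)(y_{t+1}−ȳ) = 57.0135
Denominator Σ(y_t−ȳ)² = 221.8343
r_1 = 57.0135 / 221.8343 = 0.257

0.257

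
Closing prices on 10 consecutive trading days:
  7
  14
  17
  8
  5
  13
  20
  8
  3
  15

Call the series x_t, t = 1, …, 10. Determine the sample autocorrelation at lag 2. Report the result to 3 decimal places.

Mean x̄ = (7 + 14 + 17 + 8 + 5 + 13 + 20 + 8 + 3 + 15)/10 = 11.0000
Numerator Σ_{t=1}^{8}(x_t−x̄)(x_{t+2}−x̄) = -219.0000
Denominator Σ(x_t−x̄)² = 280.0000
r_2 = -219.0000 / 280.0000 = -0.782

-0.782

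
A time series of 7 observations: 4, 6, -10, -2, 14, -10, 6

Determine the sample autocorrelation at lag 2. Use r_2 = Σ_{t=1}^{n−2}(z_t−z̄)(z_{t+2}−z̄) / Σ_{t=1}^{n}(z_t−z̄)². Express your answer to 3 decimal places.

-0.194

Mean z̄ = (4 + 6 − 10 − 2 + 14 − 10 + 6)/7 = 1.1429
Deviations from mean: 2.8571, 4.8571, -11.1429, -3.1429, 12.8571, -11.1429, 4.8571
Numerator Σ_{t=1}^{5}(z_t−z̄)(z_{t+2}−z̄) = -92.8980
Denominator Σ(z_t−z̄)² = 478.8571
r_2 = -92.8980 / 478.8571 = -0.194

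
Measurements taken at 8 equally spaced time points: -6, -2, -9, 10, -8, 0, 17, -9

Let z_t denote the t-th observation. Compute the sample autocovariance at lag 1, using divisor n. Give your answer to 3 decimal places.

Mean z̄ = (-6 − 2 − 9 + 10 − 8 + 0 + 17 − 9)/8 = -0.8750
Σ_{t=1}^{7}(z_t−z̄)(z_{t+1}−z̄) = -286.7656
γ_1 = -286.7656 / 8 = -35.846

-35.846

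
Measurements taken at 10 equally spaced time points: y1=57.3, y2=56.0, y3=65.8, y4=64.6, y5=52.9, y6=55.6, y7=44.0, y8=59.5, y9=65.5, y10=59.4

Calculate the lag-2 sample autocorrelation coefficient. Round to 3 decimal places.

Mean ȳ = (57.3 + 56.0 + 65.8 + 64.6 + 52.9 + 55.6 + 44.0 + 59.5 + 65.5 + 59.4)/10 = 58.0600
Numerator Σ_{t=1}^{8}(y_t−ȳ)(y_{t+2}−ȳ) = -109.0512
Denominator Σ(y_t−ȳ)² = 397.0840
r_2 = -109.0512 / 397.0840 = -0.275

-0.275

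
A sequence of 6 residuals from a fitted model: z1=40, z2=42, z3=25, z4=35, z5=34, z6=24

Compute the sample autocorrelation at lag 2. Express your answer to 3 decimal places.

-0.223

Mean z̄ = (40 + 42 + 25 + 35 + 34 + 24)/6 = 33.3333
Deviations from mean: 6.6667, 8.6667, -8.3333, 1.6667, 0.6667, -9.3333
Σ(z_t−z̄)(z_{t+2}−z̄) = (-55.5556) + (14.4444) + (-5.5556) + (-15.5556) = -62.2222
Denominator Σ(z_t−z̄)² = 279.3333
r_2 = -62.2222 / 279.3333 = -0.223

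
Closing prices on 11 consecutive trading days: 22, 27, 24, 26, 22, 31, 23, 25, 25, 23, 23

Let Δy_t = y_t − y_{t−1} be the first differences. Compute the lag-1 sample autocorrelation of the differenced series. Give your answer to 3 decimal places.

-0.738

First differences Δy: 5, -3, 2, -4, 9, -8, 2, 0, -2, 0
Mean of differences = 0.1000
Numerator Σ(Δy_t−Δȳ)(Δy_{t+1}−Δȳ) = -152.6100
Denominator Σ(Δy_t−Δȳ)² = 206.9000
r_1(Δy) = -152.6100 / 206.9000 = -0.738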